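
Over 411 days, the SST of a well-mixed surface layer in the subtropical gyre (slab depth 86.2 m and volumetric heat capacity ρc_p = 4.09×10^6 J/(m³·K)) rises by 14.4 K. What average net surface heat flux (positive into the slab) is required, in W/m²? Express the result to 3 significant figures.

143

Areal heat capacity C = ρc_p × D = 4.09×10^6 × 86.2 = 3.53×10^8 J m⁻² K⁻¹.
Required heat per unit area: Q = C ΔT = 3.53×10^8 × 14.4 = 5.08×10^9 J/m².
Flux F = Q / Δt = 5.08×10^9 / 3.55×10^7 s = 143 W/m².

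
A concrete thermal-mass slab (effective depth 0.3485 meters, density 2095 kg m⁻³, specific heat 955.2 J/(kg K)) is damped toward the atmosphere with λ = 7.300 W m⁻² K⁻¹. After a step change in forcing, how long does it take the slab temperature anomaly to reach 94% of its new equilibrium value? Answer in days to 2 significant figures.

3.1 days

Areal heat capacity C = ρ c_p D = 2095 × 955.2 × 0.3485 = 6.97×10^5 J/(m^2 K).
τ = C / λ = 6.97×10^5 / 7.300 = 95500 s.
Fraction reached: 1 − e^(−t/τ) = 0.94 ⇒ t = −τ ln(1 − 0.94) = τ × 2.81.
t = 2.69×10^5 s = 3.11 days.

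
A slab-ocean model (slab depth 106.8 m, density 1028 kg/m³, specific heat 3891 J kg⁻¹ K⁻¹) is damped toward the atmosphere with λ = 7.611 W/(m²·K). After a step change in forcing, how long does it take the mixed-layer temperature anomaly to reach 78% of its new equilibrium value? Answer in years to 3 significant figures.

Areal heat capacity C = ρ c_p D = 1028 × 3891 × 106.8 = 4.27×10^8 J m⁻² K⁻¹.
τ = C / λ = 4.27×10^8 / 7.611 = 5.61×10^7 s.
Fraction reached: 1 − e^(−t/τ) = 0.78 ⇒ t = −τ ln(1 − 0.78) = τ × 1.51.
t = 8.50×10^7 s = 2.69 years.

2.69 years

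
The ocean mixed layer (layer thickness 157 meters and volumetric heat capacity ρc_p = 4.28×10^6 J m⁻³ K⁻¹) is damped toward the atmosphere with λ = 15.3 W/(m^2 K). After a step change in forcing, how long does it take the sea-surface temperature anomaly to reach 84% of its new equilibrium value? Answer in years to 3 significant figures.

2.55 years

Areal heat capacity C = ρc_p × D = 4.28×10^6 × 157 = 6.72×10^8 J m⁻² K⁻¹.
τ = C / λ = 6.72×10^8 / 15.3 = 4.39×10^7 s.
Fraction reached: 1 − e^(−t/τ) = 0.84 ⇒ t = −τ ln(1 − 0.84) = τ × 1.83.
t = 8.05×10^7 s = 2.55 years.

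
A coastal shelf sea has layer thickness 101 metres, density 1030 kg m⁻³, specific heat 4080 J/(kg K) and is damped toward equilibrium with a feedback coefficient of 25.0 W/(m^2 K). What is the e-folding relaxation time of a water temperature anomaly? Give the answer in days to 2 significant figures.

200 days

Areal heat capacity C = ρ c_p D = 1030 × 4080 × 101 = 4.24×10^8 J/(m²·K).
Relaxation time τ = C / λ = 4.24×10^8 / 25.0 = 1.70×10^7 s.
In days: 1.70×10^7 s / (86400 s/day) = 197 days.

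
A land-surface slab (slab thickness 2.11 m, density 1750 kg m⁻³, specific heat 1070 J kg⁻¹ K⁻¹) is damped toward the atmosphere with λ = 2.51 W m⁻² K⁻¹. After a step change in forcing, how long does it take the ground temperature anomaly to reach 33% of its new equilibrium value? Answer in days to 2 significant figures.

7.3 days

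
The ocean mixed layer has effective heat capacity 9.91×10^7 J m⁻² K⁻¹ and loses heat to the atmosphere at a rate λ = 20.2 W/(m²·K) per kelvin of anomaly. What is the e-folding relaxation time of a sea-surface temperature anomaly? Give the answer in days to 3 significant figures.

Areal heat capacity C = 9.91×10^7 J m⁻² K⁻¹ (given).
Relaxation time τ = C / λ = 9.91×10^7 / 20.2 = 4.91×10^6 s.
In days: 4.91×10^6 s / (86400 s/day) = 56.8 days.

56.8 days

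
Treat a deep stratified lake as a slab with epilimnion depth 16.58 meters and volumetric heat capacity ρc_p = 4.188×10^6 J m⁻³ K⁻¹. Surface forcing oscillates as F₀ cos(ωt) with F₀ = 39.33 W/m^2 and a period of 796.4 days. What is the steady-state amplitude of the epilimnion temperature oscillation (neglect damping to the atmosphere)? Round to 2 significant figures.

6.2 K

Areal heat capacity C = ρc_p × D = 4.188×10^6 × 16.58 = 6.94×10^7 J/(m^2 K).
Angular frequency ω = 2π / T = 2π / 6.88×10^7 s = 9.13×10^-8 s⁻¹.
Cω = 6.94×10^7 × 9.13×10^-8 = 6.34 W/(m²·K).
Amplitude A = F₀ / (Cω) = 39.33 / 6.34 = 6.20 K.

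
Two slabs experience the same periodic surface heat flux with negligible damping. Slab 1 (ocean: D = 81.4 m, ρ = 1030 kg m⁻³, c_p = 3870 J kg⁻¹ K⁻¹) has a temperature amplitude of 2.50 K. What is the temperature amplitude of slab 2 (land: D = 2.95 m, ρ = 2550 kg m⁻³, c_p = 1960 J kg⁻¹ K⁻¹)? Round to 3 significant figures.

C_ocean = 3.24×10^8 J/(m²·K); C_land = 1.47×10^7 J/(m²·K).
A ∝ 1/C ⇒ A_land = A_ocean × C_ocean/C_land = 2.50 × 22.0 = 55.0 K.

55.0 K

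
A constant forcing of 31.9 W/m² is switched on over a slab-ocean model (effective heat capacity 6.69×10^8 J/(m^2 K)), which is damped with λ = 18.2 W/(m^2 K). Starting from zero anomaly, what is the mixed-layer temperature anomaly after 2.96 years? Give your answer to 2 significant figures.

1.6 K

Areal heat capacity C = 6.69×10^8 J/(m^2 K) (given).
τ = C / λ = 6.69×10^8 / 18.2 = 3.68×10^7 s.
Equilibrium anomaly ΔT_eq = F / λ = 31.9 / 18.2 = 1.75 K.
t = 2.96 years = 9.34×10^7 s, so t/τ = 2.54.
ΔT(t) = ΔT_eq (1 − e^(−t/τ)) = 1.75 × (1 − e^−2.54) = 1.61 K.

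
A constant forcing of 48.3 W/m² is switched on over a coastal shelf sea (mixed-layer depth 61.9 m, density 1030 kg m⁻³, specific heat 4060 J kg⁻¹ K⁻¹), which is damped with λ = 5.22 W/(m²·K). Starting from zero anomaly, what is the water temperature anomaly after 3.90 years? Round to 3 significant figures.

8.48 K

Areal heat capacity C = ρ c_p D = 1030 × 4060 × 61.9 = 2.59×10^8 J/(m²·K).
τ = C / λ = 2.59×10^8 / 5.22 = 4.96×10^7 s.
Equilibrium anomaly ΔT_eq = F / λ = 48.3 / 5.22 = 9.25 K.
t = 3.90 years = 1.23×10^8 s, so t/τ = 2.48.
ΔT(t) = ΔT_eq (1 − e^(−t/τ)) = 9.25 × (1 − e^−2.48) = 8.48 K.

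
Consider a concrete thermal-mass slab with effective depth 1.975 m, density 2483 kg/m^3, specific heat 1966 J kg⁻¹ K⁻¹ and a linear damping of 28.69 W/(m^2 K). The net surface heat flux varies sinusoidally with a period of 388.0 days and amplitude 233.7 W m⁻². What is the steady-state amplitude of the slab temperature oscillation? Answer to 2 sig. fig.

Areal heat capacity C = ρ c_p D = 2483 × 1966 × 1.975 = 9.64×10^6 J/(m²·K).
Angular frequency ω = 2π / T = 2π / 3.35×10^7 s = 1.87×10^-7 s⁻¹.
√((Cω)² + λ²) = √((1.81)² + 28.69²) = 28.7 W/(m²·K).
Amplitude A = F₀ / √((Cω)²+λ²) = 233.7 / 28.7 = 8.13 K.

8.1 K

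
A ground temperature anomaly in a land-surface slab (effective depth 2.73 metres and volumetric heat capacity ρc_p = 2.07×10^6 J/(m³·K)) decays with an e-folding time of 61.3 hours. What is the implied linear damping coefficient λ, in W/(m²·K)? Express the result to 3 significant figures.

Areal heat capacity C = ρc_p × D = 2.07×10^6 × 2.73 = 5.65×10^6 J/(m²·K).
τ = 61.3 hours = 2.21×10^5 s.
λ = C / τ = 5.65×10^6 / 2.21×10^5 = 25.6 W/(m²·K).

25.6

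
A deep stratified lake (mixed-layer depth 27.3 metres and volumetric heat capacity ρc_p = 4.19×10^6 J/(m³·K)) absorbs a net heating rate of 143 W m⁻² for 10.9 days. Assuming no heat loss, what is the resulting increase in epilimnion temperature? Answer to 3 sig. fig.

1.18 K

Areal heat capacity C = ρc_p × D = 4.19×10^6 × 27.3 = 1.14×10^8 J/(m^2 K).
Net heat input Q = F Δt = 143 × (10.9 days × 86400 s/day) = 1.35×10^8 J/m².
ΔT = Q / C = 1.35×10^8 / 1.14×10^8 = 1.18 K.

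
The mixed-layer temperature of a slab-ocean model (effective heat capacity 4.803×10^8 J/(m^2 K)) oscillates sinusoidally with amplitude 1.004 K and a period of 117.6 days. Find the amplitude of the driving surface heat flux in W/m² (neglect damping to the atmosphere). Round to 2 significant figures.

Areal heat capacity C = 4.803×10^8 J/(m^2 K) (given).
ω = 2π / 1.02×10^7 s = 6.18×10^-7 s⁻¹.
Cω = 4.80×10^8 × 6.18×10^-7 = 297 W/(m²·K).
F₀ = A × Cω = 1.004 × 297 = 298 W/m².

300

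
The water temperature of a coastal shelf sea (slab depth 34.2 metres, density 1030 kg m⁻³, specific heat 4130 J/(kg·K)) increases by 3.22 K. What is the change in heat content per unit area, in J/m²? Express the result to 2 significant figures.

4.7×10^8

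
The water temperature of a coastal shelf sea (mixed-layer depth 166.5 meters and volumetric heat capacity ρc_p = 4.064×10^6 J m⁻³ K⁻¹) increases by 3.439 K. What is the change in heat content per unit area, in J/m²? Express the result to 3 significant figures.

2.33×10^9

Areal heat capacity C = ρc_p × D = 4.064×10^6 × 166.5 = 6.77×10^8 J/(m^2 K).
ΔQ = C ΔT = 6.77×10^8 × 3.439 = 2.33×10^9 J/m².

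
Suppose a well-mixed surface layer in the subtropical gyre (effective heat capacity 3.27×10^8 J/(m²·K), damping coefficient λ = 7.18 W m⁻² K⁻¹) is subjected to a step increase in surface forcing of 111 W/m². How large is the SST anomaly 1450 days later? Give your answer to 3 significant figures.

14.5 K

Areal heat capacity C = 3.27×10^8 J/(m²·K) (given).
τ = C / λ = 3.27×10^8 / 7.18 = 4.55×10^7 s.
Equilibrium anomaly ΔT_eq = F / λ = 111 / 7.18 = 15.5 K.
t = 1450 days = 1.25×10^8 s, so t/τ = 2.75.
ΔT(t) = ΔT_eq (1 − e^(−t/τ)) = 15.5 × (1 − e^−2.75) = 14.5 K.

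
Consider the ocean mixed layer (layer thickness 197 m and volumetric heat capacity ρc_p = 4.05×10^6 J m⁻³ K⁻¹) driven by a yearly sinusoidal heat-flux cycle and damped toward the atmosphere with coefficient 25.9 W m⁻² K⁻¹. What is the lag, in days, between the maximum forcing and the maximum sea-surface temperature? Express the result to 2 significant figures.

Areal heat capacity C = ρc_p × D = 4.05×10^6 × 197 = 7.98×10^8 J/(m²·K).
ω = 2π / 3.15×10^7 s = 1.99×10^-7 s⁻¹.
Phase lag φ = arctan(Cω/λ) = arctan(159/25.9) = 1.41 rad.
Time lag = φ / ω = 1.41 / 1.99×10^-7 = 7.07×10^6 s = 81.9 days.

82 days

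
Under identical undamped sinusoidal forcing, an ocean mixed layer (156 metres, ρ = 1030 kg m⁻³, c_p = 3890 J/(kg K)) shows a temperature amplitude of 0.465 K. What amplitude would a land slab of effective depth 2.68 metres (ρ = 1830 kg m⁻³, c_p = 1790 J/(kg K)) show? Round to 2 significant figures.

C_ocean = 6.25×10^8 J/(m²·K); C_land = 8.78×10^6 J/(m²·K).
A ∝ 1/C ⇒ A_land = A_ocean × C_ocean/C_land = 0.465 × 71.2 = 33.1 K.

33 K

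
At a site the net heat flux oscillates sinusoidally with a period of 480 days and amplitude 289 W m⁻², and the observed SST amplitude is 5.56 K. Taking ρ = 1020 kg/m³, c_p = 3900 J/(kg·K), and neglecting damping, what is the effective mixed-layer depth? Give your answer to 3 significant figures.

ω = 2π / 4.15×10^7 s = 1.52×10^-7 s⁻¹.
Required C = F₀ / (A ω) = 289 / (5.56 × 1.52×10^-7) = 3.43×10^8 J/(m²·K).
D = C / (ρ c_p) = 3.43×10^8 / (1020 × 3900) = 86.2 m.

86.2 m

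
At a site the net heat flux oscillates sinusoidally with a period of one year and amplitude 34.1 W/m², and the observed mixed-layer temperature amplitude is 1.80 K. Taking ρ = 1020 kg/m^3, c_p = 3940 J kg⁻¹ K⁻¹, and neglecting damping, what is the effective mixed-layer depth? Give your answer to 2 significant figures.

24 m

ω = 2π / 3.15×10^7 s = 1.99×10^-7 s⁻¹.
Required C = F₀ / (A ω) = 34.1 / (1.80 × 1.99×10^-7) = 9.51×10^7 J/(m²·K).
D = C / (ρ c_p) = 9.51×10^7 / (1020 × 3940) = 23.7 m.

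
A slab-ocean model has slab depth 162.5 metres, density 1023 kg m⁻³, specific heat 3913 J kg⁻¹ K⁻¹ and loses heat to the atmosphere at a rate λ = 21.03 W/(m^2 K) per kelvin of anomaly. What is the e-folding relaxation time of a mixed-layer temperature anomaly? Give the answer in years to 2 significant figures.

0.98 years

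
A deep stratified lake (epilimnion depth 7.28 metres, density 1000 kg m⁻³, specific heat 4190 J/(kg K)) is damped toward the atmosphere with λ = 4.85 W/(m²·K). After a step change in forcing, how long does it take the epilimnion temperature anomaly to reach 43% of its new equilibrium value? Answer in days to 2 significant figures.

Areal heat capacity C = ρ c_p D = 1000 × 4190 × 7.28 = 3.05×10^7 J/(m^2 K).
τ = C / λ = 3.05×10^7 / 4.85 = 6.29×10^6 s.
Fraction reached: 1 − e^(−t/τ) = 0.43 ⇒ t = −τ ln(1 − 0.43) = τ × 0.562.
t = 3.54×10^6 s = 40.9 days.

41 days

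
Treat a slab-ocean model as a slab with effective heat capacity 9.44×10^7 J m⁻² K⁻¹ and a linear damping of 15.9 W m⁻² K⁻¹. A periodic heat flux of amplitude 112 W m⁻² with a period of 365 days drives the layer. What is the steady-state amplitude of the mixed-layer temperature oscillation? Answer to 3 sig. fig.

Areal heat capacity C = 9.44×10^7 J m⁻² K⁻¹ (given).
Angular frequency ω = 2π / T = 2π / 3.15×10^7 s = 1.99×10^-7 s⁻¹.
√((Cω)² + λ²) = √((18.8)² + 15.9²) = 24.6 W/(m²·K).
Amplitude A = F₀ / √((Cω)²+λ²) = 112 / 24.6 = 4.55 K.

4.55 K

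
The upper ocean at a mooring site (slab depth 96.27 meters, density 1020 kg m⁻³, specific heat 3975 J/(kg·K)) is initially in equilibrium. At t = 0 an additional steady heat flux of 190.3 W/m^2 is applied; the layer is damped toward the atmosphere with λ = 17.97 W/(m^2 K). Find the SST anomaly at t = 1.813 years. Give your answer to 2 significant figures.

9.8 K

Areal heat capacity C = ρ c_p D = 1020 × 3975 × 96.27 = 3.90×10^8 J/(m^2 K).
τ = C / λ = 3.90×10^8 / 17.97 = 2.17×10^7 s.
Equilibrium anomaly ΔT_eq = F / λ = 190.3 / 17.97 = 10.6 K.
t = 1.813 years = 5.72×10^7 s, so t/τ = 2.63.
ΔT(t) = ΔT_eq (1 − e^(−t/τ)) = 10.6 × (1 − e^−2.63) = 9.83 K.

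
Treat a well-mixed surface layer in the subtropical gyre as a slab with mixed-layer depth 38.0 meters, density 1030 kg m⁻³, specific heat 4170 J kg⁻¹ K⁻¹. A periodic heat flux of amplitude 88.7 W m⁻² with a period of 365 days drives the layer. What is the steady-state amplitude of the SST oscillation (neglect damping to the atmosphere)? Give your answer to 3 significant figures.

Areal heat capacity C = ρ c_p D = 1030 × 4170 × 38.0 = 1.63×10^8 J/(m²·K).
Angular frequency ω = 2π / T = 2π / 3.15×10^7 s = 1.99×10^-7 s⁻¹.
Cω = 1.63×10^8 × 1.99×10^-7 = 32.5 W/(m²·K).
Amplitude A = F₀ / (Cω) = 88.7 / 32.5 = 2.73 K.

2.73 K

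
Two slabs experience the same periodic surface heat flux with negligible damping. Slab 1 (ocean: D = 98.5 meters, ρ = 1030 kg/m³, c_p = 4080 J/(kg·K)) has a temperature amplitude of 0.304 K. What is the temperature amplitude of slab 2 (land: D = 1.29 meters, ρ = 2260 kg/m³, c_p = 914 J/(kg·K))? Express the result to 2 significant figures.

C_ocean = 4.14×10^8 J/(m²·K); C_land = 2.66×10^6 J/(m²·K).
A ∝ 1/C ⇒ A_land = A_ocean × C_ocean/C_land = 0.304 × 155 = 47.2 K.

47 K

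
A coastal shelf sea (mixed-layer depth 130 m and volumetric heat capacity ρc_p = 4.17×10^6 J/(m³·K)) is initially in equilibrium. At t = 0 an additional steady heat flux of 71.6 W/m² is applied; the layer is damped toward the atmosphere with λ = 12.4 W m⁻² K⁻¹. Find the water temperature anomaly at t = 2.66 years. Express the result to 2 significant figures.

4.9 K

Areal heat capacity C = ρc_p × D = 4.17×10^6 × 130 = 5.42×10^8 J/(m^2 K).
τ = C / λ = 5.42×10^8 / 12.4 = 4.37×10^7 s.
Equilibrium anomaly ΔT_eq = F / λ = 71.6 / 12.4 = 5.77 K.
t = 2.66 years = 8.39×10^7 s, so t/τ = 1.92.
ΔT(t) = ΔT_eq (1 − e^(−t/τ)) = 5.77 × (1 − e^−1.92) = 4.93 K.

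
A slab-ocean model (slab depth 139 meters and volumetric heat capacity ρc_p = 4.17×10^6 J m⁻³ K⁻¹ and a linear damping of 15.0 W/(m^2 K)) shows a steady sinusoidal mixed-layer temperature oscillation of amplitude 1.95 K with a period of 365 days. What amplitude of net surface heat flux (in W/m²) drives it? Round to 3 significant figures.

Areal heat capacity C = ρc_p × D = 4.17×10^6 × 139 = 5.80×10^8 J m⁻² K⁻¹.
ω = 2π / 3.15×10^7 s = 1.99×10^-7 s⁻¹.
√((Cω)² + λ²) = √((115)² + 15.0²) = 116 W/(m²·K).
F₀ = A × √((Cω)²+λ²) = 1.95 × 116 = 227 W/m².

227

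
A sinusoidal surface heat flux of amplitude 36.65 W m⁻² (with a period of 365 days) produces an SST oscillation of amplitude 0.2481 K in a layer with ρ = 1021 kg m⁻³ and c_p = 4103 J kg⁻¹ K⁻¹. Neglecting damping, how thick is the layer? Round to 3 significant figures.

177 m

ω = 2π / 3.15×10^7 s = 1.99×10^-7 s⁻¹.
Required C = F₀ / (A ω) = 36.65 / (0.2481 × 1.99×10^-7) = 7.41×10^8 J/(m²·K).
D = C / (ρ c_p) = 7.41×10^8 / (1021 × 4103) = 177 m.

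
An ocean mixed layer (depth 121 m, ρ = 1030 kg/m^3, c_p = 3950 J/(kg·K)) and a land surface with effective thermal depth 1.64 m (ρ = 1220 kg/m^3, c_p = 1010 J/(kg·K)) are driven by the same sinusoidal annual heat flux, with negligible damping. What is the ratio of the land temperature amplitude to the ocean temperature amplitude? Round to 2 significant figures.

240

C_ocean = 1030 × 3950 × 121 = 4.92×10^8 J/(m²·K).
C_land = 1220 × 1010 × 1.64 = 2.02×10^6 J/(m²·K).
Undamped amplitude ∝ 1/C, so A_land/A_ocean = C_ocean/C_land = 244.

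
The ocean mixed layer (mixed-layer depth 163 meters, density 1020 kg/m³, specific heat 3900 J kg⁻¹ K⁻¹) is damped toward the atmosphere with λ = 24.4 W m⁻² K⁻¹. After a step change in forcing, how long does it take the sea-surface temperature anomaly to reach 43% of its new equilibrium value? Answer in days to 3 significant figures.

Areal heat capacity C = ρ c_p D = 1020 × 3900 × 163 = 6.48×10^8 J/(m^2 K).
τ = C / λ = 6.48×10^8 / 24.4 = 2.66×10^7 s.
Fraction reached: 1 − e^(−t/τ) = 0.43 ⇒ t = −τ ln(1 − 0.43) = τ × 0.562.
t = 1.49×10^7 s = 173 days.

173 days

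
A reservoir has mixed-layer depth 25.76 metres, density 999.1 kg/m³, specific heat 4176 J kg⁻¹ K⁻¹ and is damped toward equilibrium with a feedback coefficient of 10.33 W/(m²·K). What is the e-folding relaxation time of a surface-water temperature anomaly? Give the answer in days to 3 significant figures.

120 days

Areal heat capacity C = ρ c_p D = 999.1 × 4176 × 25.76 = 1.07×10^8 J/(m^2 K).
Relaxation time τ = C / λ = 1.07×10^8 / 10.33 = 1.04×10^7 s.
In days: 1.04×10^7 s / (86400 s/day) = 120 days.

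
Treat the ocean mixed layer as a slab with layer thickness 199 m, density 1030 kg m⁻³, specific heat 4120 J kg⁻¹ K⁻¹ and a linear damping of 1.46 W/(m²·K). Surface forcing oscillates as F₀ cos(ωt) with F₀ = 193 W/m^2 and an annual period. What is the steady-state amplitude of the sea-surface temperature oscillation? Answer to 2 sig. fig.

1.1 K

Areal heat capacity C = ρ c_p D = 1030 × 4120 × 199 = 8.44×10^8 J/(m²·K).
Angular frequency ω = 2π / T = 2π / 3.15×10^7 s = 1.99×10^-7 s⁻¹.
√((Cω)² + λ²) = √((168)² + 1.46²) = 168 W/(m²·K).
Amplitude A = F₀ / √((Cω)²+λ²) = 193 / 168 = 1.15 K.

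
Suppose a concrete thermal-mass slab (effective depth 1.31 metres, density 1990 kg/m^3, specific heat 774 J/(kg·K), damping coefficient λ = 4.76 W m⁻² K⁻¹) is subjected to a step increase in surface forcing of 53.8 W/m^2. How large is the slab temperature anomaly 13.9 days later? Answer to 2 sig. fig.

Areal heat capacity C = ρ c_p D = 1990 × 774 × 1.31 = 2.02×10^6 J/(m²·K).
τ = C / λ = 2.02×10^6 / 4.76 = 4.24×10^5 s.
Equilibrium anomaly ΔT_eq = F / λ = 53.8 / 4.76 = 11.3 K.
t = 13.9 days = 1.20×10^6 s, so t/τ = 2.83.
ΔT(t) = ΔT_eq (1 − e^(−t/τ)) = 11.3 × (1 − e^−2.83) = 10.6 K.

11 K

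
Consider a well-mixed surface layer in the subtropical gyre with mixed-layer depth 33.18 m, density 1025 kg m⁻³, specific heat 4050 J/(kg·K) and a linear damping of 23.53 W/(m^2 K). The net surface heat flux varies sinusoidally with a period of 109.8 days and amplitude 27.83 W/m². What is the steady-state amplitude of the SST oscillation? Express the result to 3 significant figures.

Areal heat capacity C = ρ c_p D = 1025 × 4050 × 33.18 = 1.38×10^8 J m⁻² K⁻¹.
Angular frequency ω = 2π / T = 2π / 9.49×10^6 s = 6.62×10^-7 s⁻¹.
√((Cω)² + λ²) = √((91.2)² + 23.53²) = 94.2 W/(m²·K).
Amplitude A = F₀ / √((Cω)²+λ²) = 27.83 / 94.2 = 0.295 K.

0.295 K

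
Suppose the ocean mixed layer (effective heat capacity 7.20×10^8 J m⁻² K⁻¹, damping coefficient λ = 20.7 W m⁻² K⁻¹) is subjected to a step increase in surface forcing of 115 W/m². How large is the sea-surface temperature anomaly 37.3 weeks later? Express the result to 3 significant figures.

Areal heat capacity C = 7.20×10^8 J m⁻² K⁻¹ (given).
τ = C / λ = 7.20×10^8 / 20.7 = 3.48×10^7 s.
Equilibrium anomaly ΔT_eq = F / λ = 115 / 20.7 = 5.56 K.
t = 37.3 weeks = 2.26×10^7 s, so t/τ = 0.649.
ΔT(t) = ΔT_eq (1 − e^(−t/τ)) = 5.56 × (1 − e^−0.649) = 2.65 K.

2.65 K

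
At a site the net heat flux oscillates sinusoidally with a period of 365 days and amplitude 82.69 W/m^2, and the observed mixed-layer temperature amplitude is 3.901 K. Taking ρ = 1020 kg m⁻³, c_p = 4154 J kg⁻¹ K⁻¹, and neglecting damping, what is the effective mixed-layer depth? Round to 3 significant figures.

25.1 m

ω = 2π / 3.15×10^7 s = 1.99×10^-7 s⁻¹.
Required C = F₀ / (A ω) = 82.69 / (3.901 × 1.99×10^-7) = 1.06×10^8 J/(m²·K).
D = C / (ρ c_p) = 1.06×10^8 / (1020 × 4154) = 25.1 m.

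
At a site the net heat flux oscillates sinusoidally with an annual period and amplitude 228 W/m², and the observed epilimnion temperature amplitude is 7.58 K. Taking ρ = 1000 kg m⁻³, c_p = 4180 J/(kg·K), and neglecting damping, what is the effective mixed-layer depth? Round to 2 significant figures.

ω = 2π / 3.15×10^7 s = 1.99×10^-7 s⁻¹.
Required C = F₀ / (A ω) = 228 / (7.58 × 1.99×10^-7) = 1.51×10^8 J/(m²·K).
D = C / (ρ c_p) = 1.51×10^8 / (1000 × 4180) = 36.1 m.

36 m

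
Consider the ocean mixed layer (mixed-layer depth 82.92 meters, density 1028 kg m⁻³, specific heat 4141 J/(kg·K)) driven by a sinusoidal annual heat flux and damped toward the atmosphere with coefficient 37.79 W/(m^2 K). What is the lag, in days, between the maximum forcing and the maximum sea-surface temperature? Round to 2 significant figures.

63 days

Areal heat capacity C = ρ c_p D = 1028 × 4141 × 82.92 = 3.53×10^8 J/(m^2 K).
ω = 2π / 3.15×10^7 s = 1.99×10^-7 s⁻¹.
Phase lag φ = arctan(Cω/λ) = arctan(70.3/37.79) = 1.08 rad.
Time lag = φ / ω = 1.08 / 1.99×10^-7 = 5.41×10^6 s = 62.6 days.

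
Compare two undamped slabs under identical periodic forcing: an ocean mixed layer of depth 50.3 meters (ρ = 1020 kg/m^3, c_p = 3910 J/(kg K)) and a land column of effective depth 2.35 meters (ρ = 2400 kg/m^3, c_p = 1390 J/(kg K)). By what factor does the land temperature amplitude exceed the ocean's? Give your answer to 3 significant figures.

C_ocean = 1020 × 3910 × 50.3 = 2.01×10^8 J/(m²·K).
C_land = 2400 × 1390 × 2.35 = 7.84×10^6 J/(m²·K).
Undamped amplitude ∝ 1/C, so A_land/A_ocean = C_ocean/C_land = 25.6.

25.6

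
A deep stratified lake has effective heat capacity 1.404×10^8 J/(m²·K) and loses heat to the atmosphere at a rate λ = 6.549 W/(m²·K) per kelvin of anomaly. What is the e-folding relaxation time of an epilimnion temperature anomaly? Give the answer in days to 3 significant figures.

Areal heat capacity C = 1.404×10^8 J/(m²·K) (given).
Relaxation time τ = C / λ = 1.40×10^8 / 6.549 = 2.14×10^7 s.
In days: 2.14×10^7 s / (86400 s/day) = 248 days.

248 days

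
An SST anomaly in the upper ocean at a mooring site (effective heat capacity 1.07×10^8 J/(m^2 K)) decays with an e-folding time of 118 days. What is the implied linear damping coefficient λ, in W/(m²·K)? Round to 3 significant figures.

Areal heat capacity C = 1.07×10^8 J/(m^2 K) (given).
τ = 118 days = 1.02×10^7 s.
λ = C / τ = 1.07×10^8 / 1.02×10^7 = 10.5 W/(m²·K).

10.5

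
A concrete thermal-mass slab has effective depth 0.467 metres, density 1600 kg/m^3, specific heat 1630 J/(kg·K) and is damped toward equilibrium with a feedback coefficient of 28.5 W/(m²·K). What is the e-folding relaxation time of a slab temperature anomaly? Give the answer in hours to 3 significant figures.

11.9 hours

Areal heat capacity C = ρ c_p D = 1600 × 1630 × 0.467 = 1.22×10^6 J m⁻² K⁻¹.
Relaxation time τ = C / λ = 1.22×10^6 / 28.5 = 42700 s.
In hours: 42700 s / (3600 s/hour) = 11.9 hours.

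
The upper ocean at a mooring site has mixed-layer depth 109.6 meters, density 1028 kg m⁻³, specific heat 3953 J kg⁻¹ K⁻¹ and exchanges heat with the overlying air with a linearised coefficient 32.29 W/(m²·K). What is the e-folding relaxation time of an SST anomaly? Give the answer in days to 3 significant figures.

160 days

Areal heat capacity C = ρ c_p D = 1028 × 3953 × 109.6 = 4.45×10^8 J/(m²·K).
Relaxation time τ = C / λ = 4.45×10^8 / 32.29 = 1.38×10^7 s.
In days: 1.38×10^7 s / (86400 s/day) = 160 days.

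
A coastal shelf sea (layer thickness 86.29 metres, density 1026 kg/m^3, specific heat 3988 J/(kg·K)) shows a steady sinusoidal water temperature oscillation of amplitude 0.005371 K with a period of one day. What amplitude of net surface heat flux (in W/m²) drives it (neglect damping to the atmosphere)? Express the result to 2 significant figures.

Areal heat capacity C = ρ c_p D = 1026 × 3988 × 86.29 = 3.53×10^8 J/(m²·K).
ω = 2π / 86400 s = 7.27×10^-5 s⁻¹.
Cω = 3.53×10^8 × 7.27×10^-5 = 25700 W/(m²·K).
F₀ = A × Cω = 0.005371 × 25700 = 138 W/m².

140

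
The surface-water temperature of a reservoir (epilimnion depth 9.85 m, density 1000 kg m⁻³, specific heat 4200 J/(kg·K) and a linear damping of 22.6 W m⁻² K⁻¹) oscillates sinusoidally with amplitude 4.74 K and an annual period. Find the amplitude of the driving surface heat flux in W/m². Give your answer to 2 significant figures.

Areal heat capacity C = ρ c_p D = 1000 × 4200 × 9.85 = 4.14×10^7 J/(m²·K).
ω = 2π / 3.15×10^7 s = 1.99×10^-7 s⁻¹.
√((Cω)² + λ²) = √((8.24)² + 22.6²) = 24.1 W/(m²·K).
F₀ = A × √((Cω)²+λ²) = 4.74 × 24.1 = 114 W/m².

110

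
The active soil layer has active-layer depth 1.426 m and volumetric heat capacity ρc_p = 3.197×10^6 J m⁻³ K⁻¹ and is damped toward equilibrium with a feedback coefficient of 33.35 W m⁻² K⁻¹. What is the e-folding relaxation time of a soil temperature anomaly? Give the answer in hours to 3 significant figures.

38.0 hours

Areal heat capacity C = ρc_p × D = 3.197×10^6 × 1.426 = 4.56×10^6 J/(m^2 K).
Relaxation time τ = C / λ = 4.56×10^6 / 33.35 = 1.37×10^5 s.
In hours: 1.37×10^5 s / (3600 s/hour) = 38.0 hours.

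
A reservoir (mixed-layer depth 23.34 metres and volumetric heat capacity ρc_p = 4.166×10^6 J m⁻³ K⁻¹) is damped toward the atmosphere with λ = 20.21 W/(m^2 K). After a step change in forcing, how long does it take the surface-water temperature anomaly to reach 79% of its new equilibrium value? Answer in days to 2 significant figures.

Areal heat capacity C = ρc_p × D = 4.166×10^6 × 23.34 = 9.72×10^7 J m⁻² K⁻¹.
τ = C / λ = 9.72×10^7 / 20.21 = 4.81×10^6 s.
Fraction reached: 1 − e^(−t/τ) = 0.79 ⇒ t = −τ ln(1 − 0.79) = τ × 1.56.
t = 7.51×10^6 s = 86.9 days.

87 days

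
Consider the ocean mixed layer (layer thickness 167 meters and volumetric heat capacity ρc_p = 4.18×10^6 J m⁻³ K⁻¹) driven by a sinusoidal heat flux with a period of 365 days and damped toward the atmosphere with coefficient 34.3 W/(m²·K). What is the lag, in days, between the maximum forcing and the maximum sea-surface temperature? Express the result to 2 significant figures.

77 days

Areal heat capacity C = ρc_p × D = 4.18×10^6 × 167 = 6.98×10^8 J/(m²·K).
ω = 2π / 3.15×10^7 s = 1.99×10^-7 s⁻¹.
Phase lag φ = arctan(Cω/λ) = arctan(139/34.3) = 1.33 rad.
Time lag = φ / ω = 1.33 / 1.99×10^-7 = 6.67×10^6 s = 77.2 days.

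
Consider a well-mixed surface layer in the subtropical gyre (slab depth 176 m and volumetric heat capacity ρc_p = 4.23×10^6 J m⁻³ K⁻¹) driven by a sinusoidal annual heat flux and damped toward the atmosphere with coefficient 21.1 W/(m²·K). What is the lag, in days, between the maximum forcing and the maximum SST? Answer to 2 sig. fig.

83 days

Areal heat capacity C = ρc_p × D = 4.23×10^6 × 176 = 7.44×10^8 J m⁻² K⁻¹.
ω = 2π / 3.15×10^7 s = 1.99×10^-7 s⁻¹.
Phase lag φ = arctan(Cω/λ) = arctan(148/21.1) = 1.43 rad.
Time lag = φ / ω = 1.43 / 1.99×10^-7 = 7.17×10^6 s = 83.0 days.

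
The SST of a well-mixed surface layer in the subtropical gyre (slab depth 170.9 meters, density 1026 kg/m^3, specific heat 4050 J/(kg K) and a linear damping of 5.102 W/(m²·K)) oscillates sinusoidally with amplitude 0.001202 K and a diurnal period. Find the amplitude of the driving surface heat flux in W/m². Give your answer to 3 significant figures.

62.1

Areal heat capacity C = ρ c_p D = 1026 × 4050 × 170.9 = 7.10×10^8 J/(m^2 K).
ω = 2π / 86400 s = 7.27×10^-5 s⁻¹.
√((Cω)² + λ²) = √((51600)² + 5.102²) = 51600 W/(m²·K).
F₀ = A × √((Cω)²+λ²) = 0.001202 × 51600 = 62.1 W/m².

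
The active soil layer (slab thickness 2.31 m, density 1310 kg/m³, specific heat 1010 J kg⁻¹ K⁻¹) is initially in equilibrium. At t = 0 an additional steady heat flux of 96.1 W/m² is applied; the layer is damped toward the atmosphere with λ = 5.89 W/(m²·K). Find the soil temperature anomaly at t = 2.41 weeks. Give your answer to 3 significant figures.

15.3 K

Areal heat capacity C = ρ c_p D = 1310 × 1010 × 2.31 = 3.06×10^6 J/(m^2 K).
τ = C / λ = 3.06×10^6 / 5.89 = 5.19×10^5 s.
Equilibrium anomaly ΔT_eq = F / λ = 96.1 / 5.89 = 16.3 K.
t = 2.41 weeks = 1.46×10^6 s, so t/τ = 2.81.
ΔT(t) = ΔT_eq (1 − e^(−t/τ)) = 16.3 × (1 − e^−2.81) = 15.3 K.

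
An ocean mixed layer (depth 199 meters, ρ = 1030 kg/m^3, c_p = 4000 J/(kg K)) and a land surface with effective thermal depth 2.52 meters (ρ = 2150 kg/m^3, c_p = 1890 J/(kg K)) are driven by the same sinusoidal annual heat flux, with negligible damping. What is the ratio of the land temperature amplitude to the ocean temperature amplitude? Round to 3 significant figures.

C_ocean = 1030 × 4000 × 199 = 8.20×10^8 J/(m²·K).
C_land = 2150 × 1890 × 2.52 = 1.02×10^7 J/(m²·K).
Undamped amplitude ∝ 1/C, so A_land/A_ocean = C_ocean/C_land = 80.1.

80.1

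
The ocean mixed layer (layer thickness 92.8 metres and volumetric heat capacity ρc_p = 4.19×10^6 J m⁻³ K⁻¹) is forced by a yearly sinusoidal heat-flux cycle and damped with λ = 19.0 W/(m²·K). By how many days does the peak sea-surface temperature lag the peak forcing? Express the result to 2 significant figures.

77 days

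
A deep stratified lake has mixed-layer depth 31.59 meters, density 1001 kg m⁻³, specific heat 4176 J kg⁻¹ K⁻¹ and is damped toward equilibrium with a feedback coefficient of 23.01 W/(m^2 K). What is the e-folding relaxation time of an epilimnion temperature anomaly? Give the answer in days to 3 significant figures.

66.4 days

Areal heat capacity C = ρ c_p D = 1001 × 4176 × 31.59 = 1.32×10^8 J/(m^2 K).
Relaxation time τ = C / λ = 1.32×10^8 / 23.01 = 5.74×10^6 s.
In days: 5.74×10^6 s / (86400 s/day) = 66.4 days.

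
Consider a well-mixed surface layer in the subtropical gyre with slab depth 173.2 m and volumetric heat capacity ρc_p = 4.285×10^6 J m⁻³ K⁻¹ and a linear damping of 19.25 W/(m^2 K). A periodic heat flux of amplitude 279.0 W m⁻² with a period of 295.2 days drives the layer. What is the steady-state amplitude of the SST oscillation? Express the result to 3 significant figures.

Areal heat capacity C = ρc_p × D = 4.285×10^6 × 173.2 = 7.42×10^8 J/(m²·K).
Angular frequency ω = 2π / T = 2π / 2.55×10^7 s = 2.46×10^-7 s⁻¹.
√((Cω)² + λ²) = √((183)² + 19.25²) = 184 W/(m²·K).
Amplitude A = F₀ / √((Cω)²+λ²) = 279.0 / 184 = 1.52 K.

1.52 K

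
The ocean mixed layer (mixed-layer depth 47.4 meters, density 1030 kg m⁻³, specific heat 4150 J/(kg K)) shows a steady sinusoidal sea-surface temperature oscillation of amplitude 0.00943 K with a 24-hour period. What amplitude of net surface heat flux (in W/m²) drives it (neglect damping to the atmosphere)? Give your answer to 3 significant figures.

Areal heat capacity C = ρ c_p D = 1030 × 4150 × 47.4 = 2.03×10^8 J/(m^2 K).
ω = 2π / 86400 s = 7.27×10^-5 s⁻¹.
Cω = 2.03×10^8 × 7.27×10^-5 = 14700 W/(m²·K).
F₀ = A × Cω = 0.00943 × 14700 = 139 W/m².

139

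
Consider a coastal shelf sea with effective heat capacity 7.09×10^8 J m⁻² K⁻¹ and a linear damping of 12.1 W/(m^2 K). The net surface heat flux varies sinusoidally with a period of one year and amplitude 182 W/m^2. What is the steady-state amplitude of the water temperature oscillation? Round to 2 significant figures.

1.3 K

Areal heat capacity C = 7.09×10^8 J m⁻² K⁻¹ (given).
Angular frequency ω = 2π / T = 2π / 3.15×10^7 s = 1.99×10^-7 s⁻¹.
√((Cω)² + λ²) = √((141)² + 12.1²) = 142 W/(m²·K).
Amplitude A = F₀ / √((Cω)²+λ²) = 182 / 142 = 1.28 K.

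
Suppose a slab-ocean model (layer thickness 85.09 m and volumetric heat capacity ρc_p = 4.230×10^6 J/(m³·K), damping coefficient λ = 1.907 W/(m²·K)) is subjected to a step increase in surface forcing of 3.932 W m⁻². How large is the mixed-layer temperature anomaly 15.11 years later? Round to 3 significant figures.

1.90 K

Areal heat capacity C = ρc_p × D = 4.230×10^6 × 85.09 = 3.60×10^8 J/(m^2 K).
τ = C / λ = 3.60×10^8 / 1.907 = 1.89×10^8 s.
Equilibrium anomaly ΔT_eq = F / λ = 3.932 / 1.907 = 2.06 K.
t = 15.11 years = 4.77×10^8 s, so t/τ = 2.53.
ΔT(t) = ΔT_eq (1 − e^(−t/τ)) = 2.06 × (1 − e^−2.53) = 1.90 K.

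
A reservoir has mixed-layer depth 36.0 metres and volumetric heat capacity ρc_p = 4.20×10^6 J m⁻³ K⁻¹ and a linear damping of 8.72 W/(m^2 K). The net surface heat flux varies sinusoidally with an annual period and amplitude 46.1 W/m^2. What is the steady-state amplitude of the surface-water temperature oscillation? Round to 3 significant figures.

1.47 K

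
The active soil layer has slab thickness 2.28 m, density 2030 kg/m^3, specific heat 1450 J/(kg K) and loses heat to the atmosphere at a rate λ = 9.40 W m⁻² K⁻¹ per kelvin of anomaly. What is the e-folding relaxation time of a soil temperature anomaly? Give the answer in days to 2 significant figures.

8.3 days

Areal heat capacity C = ρ c_p D = 2030 × 1450 × 2.28 = 6.71×10^6 J/(m²·K).
Relaxation time τ = C / λ = 6.71×10^6 / 9.40 = 7.14×10^5 s.
In days: 7.14×10^5 s / (86400 s/day) = 8.26 days.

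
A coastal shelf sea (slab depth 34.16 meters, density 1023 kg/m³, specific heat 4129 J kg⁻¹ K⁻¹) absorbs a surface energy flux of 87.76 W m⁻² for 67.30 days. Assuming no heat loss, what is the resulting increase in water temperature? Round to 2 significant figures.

3.5 K

Areal heat capacity C = ρ c_p D = 1023 × 4129 × 34.16 = 1.44×10^8 J/(m^2 K).
Net heat input Q = F Δt = 87.76 × (67.30 days × 86400 s/day) = 5.10×10^8 J/m².
ΔT = Q / C = 5.10×10^8 / 1.44×10^8 = 3.54 K.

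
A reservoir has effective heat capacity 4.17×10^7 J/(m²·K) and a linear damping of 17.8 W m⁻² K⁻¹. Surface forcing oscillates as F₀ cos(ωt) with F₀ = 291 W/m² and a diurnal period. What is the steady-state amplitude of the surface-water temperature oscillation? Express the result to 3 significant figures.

Areal heat capacity C = 4.17×10^7 J/(m²·K) (given).
Angular frequency ω = 2π / T = 2π / 86400 s = 7.27×10^-5 s⁻¹.
√((Cω)² + λ²) = √((3030)² + 17.8²) = 3030 W/(m²·K).
Amplitude A = F₀ / √((Cω)²+λ²) = 291 / 3030 = 0.0960 K.

0.0960 K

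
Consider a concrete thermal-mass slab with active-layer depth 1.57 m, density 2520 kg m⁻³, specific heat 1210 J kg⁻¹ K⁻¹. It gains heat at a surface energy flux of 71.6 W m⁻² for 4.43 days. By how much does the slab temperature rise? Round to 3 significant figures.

Areal heat capacity C = ρ c_p D = 2520 × 1210 × 1.57 = 4.79×10^6 J/(m^2 K).
Net heat input Q = F Δt = 71.6 × (4.43 days × 86400 s/day) = 2.74×10^7 J/m².
ΔT = Q / C = 2.74×10^7 / 4.79×10^6 = 5.72 K.

5.72 K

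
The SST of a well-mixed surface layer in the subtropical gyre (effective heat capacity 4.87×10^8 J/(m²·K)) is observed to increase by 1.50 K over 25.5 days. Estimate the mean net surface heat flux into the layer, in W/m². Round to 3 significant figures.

332

Areal heat capacity C = 4.87×10^8 J/(m²·K) (given).
Required heat per unit area: Q = C ΔT = 4.87×10^8 × 1.50 = 7.30×10^8 J/m².
Flux F = Q / Δt = 7.30×10^8 / 2.20×10^6 s = 332 W/m².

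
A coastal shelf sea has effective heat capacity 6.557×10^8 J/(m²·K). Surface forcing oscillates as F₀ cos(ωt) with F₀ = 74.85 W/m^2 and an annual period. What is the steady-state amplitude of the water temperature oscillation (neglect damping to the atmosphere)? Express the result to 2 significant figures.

0.57 K

Areal heat capacity C = 6.557×10^8 J/(m²·K) (given).
Angular frequency ω = 2π / T = 2π / 3.15×10^7 s = 1.99×10^-7 s⁻¹.
Cω = 6.56×10^8 × 1.99×10^-7 = 131 W/(m²·K).
Amplitude A = F₀ / (Cω) = 74.85 / 131 = 0.573 K.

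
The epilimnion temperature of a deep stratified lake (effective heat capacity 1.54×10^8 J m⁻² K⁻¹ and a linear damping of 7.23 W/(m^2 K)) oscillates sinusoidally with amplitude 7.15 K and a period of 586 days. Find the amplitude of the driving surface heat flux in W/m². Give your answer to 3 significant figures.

146

Areal heat capacity C = 1.54×10^8 J m⁻² K⁻¹ (given).
ω = 2π / 5.06×10^7 s = 1.24×10^-7 s⁻¹.
√((Cω)² + λ²) = √((19.1)² + 7.23²) = 20.4 W/(m²·K).
F₀ = A × √((Cω)²+λ²) = 7.15 × 20.4 = 146 W/m².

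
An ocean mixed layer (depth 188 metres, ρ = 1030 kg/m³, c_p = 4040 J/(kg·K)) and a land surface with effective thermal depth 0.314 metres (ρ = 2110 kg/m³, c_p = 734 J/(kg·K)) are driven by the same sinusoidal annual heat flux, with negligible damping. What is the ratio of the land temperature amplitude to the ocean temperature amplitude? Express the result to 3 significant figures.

C_ocean = 1030 × 4040 × 188 = 7.82×10^8 J/(m²·K).
C_land = 2110 × 734 × 0.314 = 4.86×10^5 J/(m²·K).
Undamped amplitude ∝ 1/C, so A_land/A_ocean = C_ocean/C_land = 1610.

1610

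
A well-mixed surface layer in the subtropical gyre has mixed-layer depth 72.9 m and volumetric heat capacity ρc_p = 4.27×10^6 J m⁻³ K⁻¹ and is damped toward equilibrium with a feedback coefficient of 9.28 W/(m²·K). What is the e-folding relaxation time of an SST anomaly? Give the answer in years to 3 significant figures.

Areal heat capacity C = ρc_p × D = 4.27×10^6 × 72.9 = 3.11×10^8 J m⁻² K⁻¹.
Relaxation time τ = C / λ = 3.11×10^8 / 9.28 = 3.35×10^7 s.
In years: 3.35×10^7 s / (3.156×10^7 s/year) = 1.06 years.

1.06 years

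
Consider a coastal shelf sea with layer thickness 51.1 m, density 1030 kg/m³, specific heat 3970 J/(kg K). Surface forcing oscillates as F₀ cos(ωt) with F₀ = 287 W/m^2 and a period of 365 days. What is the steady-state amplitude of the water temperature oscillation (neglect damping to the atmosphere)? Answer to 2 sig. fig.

Areal heat capacity C = ρ c_p D = 1030 × 3970 × 51.1 = 2.09×10^8 J/(m²·K).
Angular frequency ω = 2π / T = 2π / 3.15×10^7 s = 1.99×10^-7 s⁻¹.
Cω = 2.09×10^8 × 1.99×10^-7 = 41.6 W/(m²·K).
Amplitude A = F₀ / (Cω) = 287 / 41.6 = 6.89 K.

6.9 K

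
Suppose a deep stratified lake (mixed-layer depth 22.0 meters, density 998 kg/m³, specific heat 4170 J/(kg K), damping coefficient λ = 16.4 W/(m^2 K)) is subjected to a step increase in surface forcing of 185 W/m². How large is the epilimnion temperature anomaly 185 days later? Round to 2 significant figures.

11 K

Areal heat capacity C = ρ c_p D = 998 × 4170 × 22.0 = 9.16×10^7 J/(m^2 K).
τ = C / λ = 9.16×10^7 / 16.4 = 5.58×10^6 s.
Equilibrium anomaly ΔT_eq = F / λ = 185 / 16.4 = 11.3 K.
t = 185 days = 1.60×10^7 s, so t/τ = 2.86.
ΔT(t) = ΔT_eq (1 − e^(−t/τ)) = 11.3 × (1 − e^−2.86) = 10.6 K.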